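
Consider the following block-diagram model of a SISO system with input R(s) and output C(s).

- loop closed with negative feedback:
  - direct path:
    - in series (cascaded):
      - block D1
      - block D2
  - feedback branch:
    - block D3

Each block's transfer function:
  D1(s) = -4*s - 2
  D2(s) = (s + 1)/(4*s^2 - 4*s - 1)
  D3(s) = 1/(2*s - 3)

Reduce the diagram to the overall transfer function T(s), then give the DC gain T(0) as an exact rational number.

[1] combine D1, D2 in series = (-4*s^2 - 6*s - 2)/(4*s^2 - 4*s - 1)
[2] feedback reduction of (D1*D2), D3 = (-8*s^3 + 14*s + 6)/(8*s^3 - 24*s^2 + 4*s + 1)
Step 2 gives the overall T(s). Then T(0) = 6/1 = 6.

Hence the answer: 6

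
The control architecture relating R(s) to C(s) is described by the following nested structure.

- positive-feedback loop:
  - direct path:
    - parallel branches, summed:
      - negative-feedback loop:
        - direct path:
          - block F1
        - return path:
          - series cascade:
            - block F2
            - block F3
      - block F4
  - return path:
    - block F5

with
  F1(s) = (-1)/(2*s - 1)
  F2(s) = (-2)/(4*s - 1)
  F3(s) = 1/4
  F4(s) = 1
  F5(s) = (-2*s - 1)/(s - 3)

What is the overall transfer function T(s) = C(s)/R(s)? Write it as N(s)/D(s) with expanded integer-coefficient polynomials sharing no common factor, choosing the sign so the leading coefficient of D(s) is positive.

1. series reduction of F2, F3: (-1)/(8*s - 2)
2. close the feedback loop around F1, (F2*F3): (2 - 8*s)/(16*s^2 - 12*s + 3)
3. parallel reduction of [F1/(1+F1*(F2*F3))], F4: (16*s^2 - 20*s + 5)/(16*s^2 - 12*s + 3)
4. close the feedback loop around ([F1/(1+F1*(F2*F3))]+F4), F5: this yields T(s), and no further normalization is needed

Final answer: (16*s^3 - 68*s^2 + 65*s - 15)/(48*s^3 - 84*s^2 + 29*s - 4)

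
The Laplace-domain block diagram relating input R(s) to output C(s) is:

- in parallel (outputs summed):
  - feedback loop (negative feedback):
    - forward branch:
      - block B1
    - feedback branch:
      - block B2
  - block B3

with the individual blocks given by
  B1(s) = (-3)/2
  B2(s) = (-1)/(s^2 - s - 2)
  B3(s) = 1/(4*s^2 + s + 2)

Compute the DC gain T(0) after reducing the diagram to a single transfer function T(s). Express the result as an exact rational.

(1) feedback reduction of B1, B2, giving (-3*s^2 + 3*s + 6)/(2*s^2 - 2*s - 1)
(2) parallel reduction of [B1/(1+B1*B2)], B3, giving (-12*s^4 + 9*s^3 + 23*s^2 + 10*s + 11)/(8*s^4 - 6*s^3 - 2*s^2 - 5*s - 2)
The step-2 result is T(s). Setting s = 0: T(0) = 11/(-2) = -11/2.

Answer: -11/2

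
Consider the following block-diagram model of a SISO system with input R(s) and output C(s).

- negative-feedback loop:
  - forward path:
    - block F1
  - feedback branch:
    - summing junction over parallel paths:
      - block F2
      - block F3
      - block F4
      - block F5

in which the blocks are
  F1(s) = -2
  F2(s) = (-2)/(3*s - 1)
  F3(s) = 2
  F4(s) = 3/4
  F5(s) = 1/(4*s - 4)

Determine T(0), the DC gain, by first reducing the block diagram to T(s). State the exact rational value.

Step 1: combine F2, F3, F4, F5 in parallel = (33*s^2 - 49*s + 18)/(12*s^2 - 16*s + 4)
Step 2: collapse the loop (F1 forward, (F2+F3+F4+F5) return) = (12*s^2 - 16*s + 4)/(27*s^2 - 41*s + 16)
That last expression is T(s); at s = 0 only the constant terms survive, so T(0) = 4/16 = 1/4.

Answer: 1/4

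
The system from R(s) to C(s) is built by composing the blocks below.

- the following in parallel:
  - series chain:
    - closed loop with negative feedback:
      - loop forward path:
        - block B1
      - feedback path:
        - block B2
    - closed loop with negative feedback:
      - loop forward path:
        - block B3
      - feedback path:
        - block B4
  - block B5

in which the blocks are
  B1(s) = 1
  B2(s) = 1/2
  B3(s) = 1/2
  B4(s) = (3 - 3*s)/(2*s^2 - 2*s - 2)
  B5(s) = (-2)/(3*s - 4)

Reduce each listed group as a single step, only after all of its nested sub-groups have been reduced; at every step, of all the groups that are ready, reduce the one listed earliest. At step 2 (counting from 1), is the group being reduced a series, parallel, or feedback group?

Step 1 - collapse the loop (B1 forward, B2 return)
Step 2 - reduce the feedback loop with forward B3 and return B4
Step 3 - combine [B1/(1+B1*B2)], [B3/(1+B3*B4)] in series
Step 4 - sum the parallel branches ([B1/(1+B1*B2)]*[B3/(1+B3*B4)]), B5
So the answer for step 2 is feedback.

Answer: feedback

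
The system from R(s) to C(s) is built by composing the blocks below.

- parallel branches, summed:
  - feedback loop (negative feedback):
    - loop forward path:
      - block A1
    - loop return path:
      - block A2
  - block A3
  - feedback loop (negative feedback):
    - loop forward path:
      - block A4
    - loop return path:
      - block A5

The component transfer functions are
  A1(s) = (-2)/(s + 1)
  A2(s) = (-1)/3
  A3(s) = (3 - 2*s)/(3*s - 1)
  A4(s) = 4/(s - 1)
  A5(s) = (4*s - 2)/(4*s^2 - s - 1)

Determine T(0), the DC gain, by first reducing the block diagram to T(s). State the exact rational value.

Step 1. collapse the loop (A1 forward, A2 return) -> (-6)/(3*s + 5)
Step 2. apply the feedback formula to A4, A5 -> (16*s^2 - 4*s - 4)/(4*s^3 - 5*s^2 + 16*s - 7)
Step 3. sum the parallel branches [A1/(1+A1*A2)], A3, [A4/(1+A4*A5)] -> (-24*s^5 + 98*s^4 + 239*s^3 - 531*s^2 + 441*s - 127)/(36*s^5 + 3*s^4 + 64*s^3 + 154*s^2 - 164*s + 35)
That last expression is T(s); at s = 0 only the constant terms survive, so T(0) = -127/35.

Therefore the answer is -127/35.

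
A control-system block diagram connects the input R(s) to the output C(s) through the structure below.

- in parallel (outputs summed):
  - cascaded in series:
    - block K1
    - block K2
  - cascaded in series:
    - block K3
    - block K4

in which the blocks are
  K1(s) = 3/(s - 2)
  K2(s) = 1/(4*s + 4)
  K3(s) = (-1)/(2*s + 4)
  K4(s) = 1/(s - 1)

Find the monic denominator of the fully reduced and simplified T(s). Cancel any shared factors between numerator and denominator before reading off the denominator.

(1) series reduction of K1, K2; result 3/(4*s^2 - 4*s - 8)
(2) series reduction of K3, K4; result (-1)/(2*s^2 + 2*s - 4)
(3) add (K1*K2), (K3*K4) (parallel); result (s^2 + 5*s - 2)/(4*s^4 - 20*s^2 + 16)
Step 3 gives the fully reduced T(s), with no common factor left to cancel. The denominator's leading coefficient is 4, so divide each of its coefficients by 4 to get the monic form.

Final answer: s^4 - 5*s^2 + 4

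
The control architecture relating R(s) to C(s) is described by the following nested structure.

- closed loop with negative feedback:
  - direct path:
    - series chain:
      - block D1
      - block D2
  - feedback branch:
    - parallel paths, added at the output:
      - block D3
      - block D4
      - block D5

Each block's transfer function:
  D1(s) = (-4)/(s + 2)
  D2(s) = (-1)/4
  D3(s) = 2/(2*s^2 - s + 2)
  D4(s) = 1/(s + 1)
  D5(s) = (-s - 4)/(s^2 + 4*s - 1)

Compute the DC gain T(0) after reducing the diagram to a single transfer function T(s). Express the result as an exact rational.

First reduce the diagram to T(s).

Step 1 - multiply D1, D2 (series) gives 1/(s + 2)
Step 2 - sum the parallel branches D3, D4, D5 gives (s^2 + 9*s - 12)/(2*s^5 + 9*s^4 + 3*s^3 + 5*s^2 + 7*s - 2)
Step 3 - close the feedback loop around (D1*D2), (D3+D4+D5) gives (2*s^5 + 9*s^4 + 3*s^3 + 5*s^2 + 7*s - 2)/(2*s^6 + 13*s^5 + 21*s^4 + 11*s^3 + 18*s^2 + 21*s - 16)
DC gain: substitute s = 0 into T(s) from step 3: T(0) = -2/(-16) = 1/8.

Answer: 1/8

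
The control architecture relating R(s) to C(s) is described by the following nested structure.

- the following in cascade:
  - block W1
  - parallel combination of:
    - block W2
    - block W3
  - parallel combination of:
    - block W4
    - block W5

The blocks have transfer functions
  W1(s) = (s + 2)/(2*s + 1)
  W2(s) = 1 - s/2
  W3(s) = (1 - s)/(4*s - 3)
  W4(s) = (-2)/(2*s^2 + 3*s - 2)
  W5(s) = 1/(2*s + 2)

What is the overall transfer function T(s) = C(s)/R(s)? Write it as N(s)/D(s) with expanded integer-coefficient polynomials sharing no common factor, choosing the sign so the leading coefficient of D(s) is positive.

(1) sum the parallel branches W2, W3 -> (-4*s^2 + 9*s - 4)/(8*s - 6)
(2) sum the parallel branches W4, W5 -> (2*s^2 - s - 6)/(4*s^3 + 10*s^2 + 2*s - 4)
(3) cascade W1, (W2+W3), (W4+W5) - this is the overall T(s), already in the required normalized form

Hence the answer: (-8*s^4 + 22*s^3 + 7*s^2 - 50*s + 24)/(64*s^4 + 16*s^3 - 64*s^2 - 4*s + 12)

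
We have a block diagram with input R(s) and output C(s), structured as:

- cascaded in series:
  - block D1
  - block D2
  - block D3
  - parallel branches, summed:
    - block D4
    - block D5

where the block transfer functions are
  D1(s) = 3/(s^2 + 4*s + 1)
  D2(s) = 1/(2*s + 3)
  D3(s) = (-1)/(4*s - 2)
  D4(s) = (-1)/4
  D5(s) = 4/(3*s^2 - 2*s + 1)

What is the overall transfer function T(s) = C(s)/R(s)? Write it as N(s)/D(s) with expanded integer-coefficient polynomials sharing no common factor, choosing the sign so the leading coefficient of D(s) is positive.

1. add D4, D5 (parallel); result (-3*s^2 + 2*s + 15)/(12*s^2 - 8*s + 4)
2. reduce the series chain D1, D2, D3, (D4+D5), which is the overall transfer function T(s) = C(s)/R(s) in lowest terms

Answer: (9*s^2 - 6*s - 45)/(96*s^6 + 416*s^5 + 120*s^4 - 304*s^3 + 192*s^2 - 16*s - 24)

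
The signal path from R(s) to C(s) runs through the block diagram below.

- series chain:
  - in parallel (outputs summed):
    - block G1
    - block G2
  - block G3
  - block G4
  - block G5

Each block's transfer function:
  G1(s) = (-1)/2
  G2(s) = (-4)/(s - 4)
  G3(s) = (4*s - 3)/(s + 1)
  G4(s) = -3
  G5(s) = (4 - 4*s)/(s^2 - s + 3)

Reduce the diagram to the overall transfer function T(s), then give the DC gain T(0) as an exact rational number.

Step 1 - add G1, G2 (parallel), giving (-s - 4)/(2*s - 8)
Step 2 - combine (G1+G2), G3, G4, G5 in series, giving (-24*s^3 - 54*s^2 + 150*s - 72)/(s^4 - 4*s^3 + 2*s^2 - 5*s - 12)
Step 2 gives the overall T(s). Then T(0) = -72/(-12) = 6.

Final answer: 6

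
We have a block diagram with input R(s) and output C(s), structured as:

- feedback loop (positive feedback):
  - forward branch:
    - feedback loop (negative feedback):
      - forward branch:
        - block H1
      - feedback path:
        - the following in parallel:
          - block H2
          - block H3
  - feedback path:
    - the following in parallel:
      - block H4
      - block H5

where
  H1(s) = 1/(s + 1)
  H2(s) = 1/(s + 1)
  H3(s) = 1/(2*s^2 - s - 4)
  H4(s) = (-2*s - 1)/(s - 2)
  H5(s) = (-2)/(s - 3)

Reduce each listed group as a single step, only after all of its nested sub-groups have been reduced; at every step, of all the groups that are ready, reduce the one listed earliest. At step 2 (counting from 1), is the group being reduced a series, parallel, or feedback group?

Reducing step by step:

[1] reduce the parallel group H2, H3
[2] close the feedback loop around H1, (H2+H3)
[3] reduce the parallel group H4, H5
[4] apply the feedback formula to [H1/(1+H1*(H2+H3))], (H4+H5)
So the answer for step 2 is feedback.

Answer: feedback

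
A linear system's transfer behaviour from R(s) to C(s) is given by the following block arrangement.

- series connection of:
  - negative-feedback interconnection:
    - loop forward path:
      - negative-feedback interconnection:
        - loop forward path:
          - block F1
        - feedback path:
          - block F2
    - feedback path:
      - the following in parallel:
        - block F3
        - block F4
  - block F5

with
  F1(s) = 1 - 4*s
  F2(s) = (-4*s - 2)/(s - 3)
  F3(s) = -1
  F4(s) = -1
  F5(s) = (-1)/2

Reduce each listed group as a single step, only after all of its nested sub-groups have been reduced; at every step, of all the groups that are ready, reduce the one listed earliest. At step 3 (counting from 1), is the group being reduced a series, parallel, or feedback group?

[1] reduce the feedback loop with forward F1 and return F2
[2] combine F3, F4 in parallel
[3] close the feedback loop around [F1/(1+F1*F2)], (F3+F4)
[4] multiply [[F1/(1+F1*F2)]/(1+[F1/(1+F1*F2)]*(F3+F4))], F5 (series)
At step 3 the group reduced is feedback.

Final answer: feedback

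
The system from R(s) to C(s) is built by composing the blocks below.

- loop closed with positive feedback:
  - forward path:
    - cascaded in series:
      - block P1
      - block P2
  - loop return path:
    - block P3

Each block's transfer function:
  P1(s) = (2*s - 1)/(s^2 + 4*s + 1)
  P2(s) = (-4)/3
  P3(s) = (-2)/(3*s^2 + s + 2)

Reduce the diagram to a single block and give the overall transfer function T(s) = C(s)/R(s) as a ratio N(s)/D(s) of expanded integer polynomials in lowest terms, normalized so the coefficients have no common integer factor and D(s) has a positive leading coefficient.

Answer: (-24*s^3 + 4*s^2 - 12*s + 8)/(9*s^4 + 39*s^3 + 27*s^2 + 11*s + 14)

Working:
Step 1. series reduction of P1, P2: (4 - 8*s)/(3*s^2 + 12*s + 3)
Step 2. close the feedback loop around (P1*P2), P3, which is the overall transfer function T(s) = C(s)/R(s) in lowest terms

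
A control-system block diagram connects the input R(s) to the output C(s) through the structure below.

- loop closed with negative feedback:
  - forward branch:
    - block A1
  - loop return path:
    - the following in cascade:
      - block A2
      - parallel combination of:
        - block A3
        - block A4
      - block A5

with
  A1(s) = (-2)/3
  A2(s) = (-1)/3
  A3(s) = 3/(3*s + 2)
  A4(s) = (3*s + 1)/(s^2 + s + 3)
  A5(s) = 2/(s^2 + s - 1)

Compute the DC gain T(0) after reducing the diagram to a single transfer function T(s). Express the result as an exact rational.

Step 1 - reduce the parallel group A3, A4: (12*s^2 + 12*s + 11)/(3*s^3 + 5*s^2 + 11*s + 6)
Step 2 - cascade A2, (A3+A4), A5: (-24*s^2 - 24*s - 22)/(9*s^5 + 24*s^4 + 39*s^3 + 36*s^2 - 15*s - 18)
Step 3 - apply the feedback formula to A1, (A2*(A3+A4)*A5): (-18*s^5 - 48*s^4 - 78*s^3 - 72*s^2 + 30*s + 36)/(27*s^5 + 72*s^4 + 117*s^3 + 156*s^2 + 3*s - 10)
DC gain: substitute s = 0 into T(s) from step 3: T(0) = 36/(-10) = -18/5.

Therefore the answer is -18/5.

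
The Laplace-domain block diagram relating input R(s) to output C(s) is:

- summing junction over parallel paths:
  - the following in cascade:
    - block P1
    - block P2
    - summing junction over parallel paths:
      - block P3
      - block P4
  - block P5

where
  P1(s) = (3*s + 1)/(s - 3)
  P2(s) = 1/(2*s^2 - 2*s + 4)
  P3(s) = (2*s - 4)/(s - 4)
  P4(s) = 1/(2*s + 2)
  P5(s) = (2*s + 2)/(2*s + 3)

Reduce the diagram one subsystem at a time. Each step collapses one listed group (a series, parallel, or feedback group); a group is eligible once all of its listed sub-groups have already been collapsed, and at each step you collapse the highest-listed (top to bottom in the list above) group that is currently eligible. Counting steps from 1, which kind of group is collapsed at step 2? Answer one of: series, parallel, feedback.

1. add P3, P4 (parallel)
2. multiply P1, P2, (P3+P4) (series)
3. combine (P1*P2*(P3+P4)), P5 in parallel
The group at step 2 is a series group.

Answer: series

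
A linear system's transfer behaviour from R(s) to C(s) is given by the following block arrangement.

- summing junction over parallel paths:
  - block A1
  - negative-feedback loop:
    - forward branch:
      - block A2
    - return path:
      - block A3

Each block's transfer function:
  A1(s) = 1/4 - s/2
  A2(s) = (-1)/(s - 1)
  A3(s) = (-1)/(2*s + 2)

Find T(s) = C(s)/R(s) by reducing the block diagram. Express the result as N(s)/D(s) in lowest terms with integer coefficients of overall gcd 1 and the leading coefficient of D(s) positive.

1. apply the feedback formula to A2, A3; result (-2*s - 2)/(2*s^2 - 1)
2. add A1, [A2/(1+A2*A3)] (parallel) - this is the overall T(s), already in the required normalized form

Hence the answer: (-4*s^3 + 2*s^2 - 6*s - 9)/(8*s^2 - 4)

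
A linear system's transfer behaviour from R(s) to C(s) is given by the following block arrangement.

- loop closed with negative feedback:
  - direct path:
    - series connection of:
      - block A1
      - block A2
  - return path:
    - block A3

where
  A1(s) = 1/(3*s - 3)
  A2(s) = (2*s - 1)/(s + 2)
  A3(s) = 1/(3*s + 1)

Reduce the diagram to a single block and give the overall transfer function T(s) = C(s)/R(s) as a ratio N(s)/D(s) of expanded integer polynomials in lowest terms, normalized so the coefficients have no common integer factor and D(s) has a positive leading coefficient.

Reducing step by step:

Step 1. cascade A1, A2; result (2*s - 1)/(3*s^2 + 3*s - 6)
Step 2. close the feedback loop around (A1*A2), A3: this yields T(s), and no further normalization is needed

Answer: (6*s^2 - s - 1)/(9*s^3 + 12*s^2 - 13*s - 7)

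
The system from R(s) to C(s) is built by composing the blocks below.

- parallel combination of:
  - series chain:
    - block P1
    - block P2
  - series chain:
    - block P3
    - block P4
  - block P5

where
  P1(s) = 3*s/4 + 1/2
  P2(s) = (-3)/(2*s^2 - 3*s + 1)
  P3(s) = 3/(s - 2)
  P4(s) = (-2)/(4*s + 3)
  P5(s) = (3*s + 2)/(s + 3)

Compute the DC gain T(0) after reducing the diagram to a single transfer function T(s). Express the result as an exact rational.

[1] multiply P1, P2 (series) -> (-9*s - 6)/(8*s^2 - 12*s + 4)
[2] multiply P3, P4 (series) -> (-6)/(4*s^2 - 5*s - 6)
[3] sum the parallel branches (P1*P2), (P3*P4), P5 -> (96*s^5 - 236*s^4 - 227*s^3 + 287*s^2 + 512*s - 12)/(32*s^5 + 8*s^4 - 236*s^3 + 136*s^2 + 132*s - 72)
DC gain: substitute s = 0 into T(s) from step 3: T(0) = -12/(-72) = 1/6.

Answer: 1/6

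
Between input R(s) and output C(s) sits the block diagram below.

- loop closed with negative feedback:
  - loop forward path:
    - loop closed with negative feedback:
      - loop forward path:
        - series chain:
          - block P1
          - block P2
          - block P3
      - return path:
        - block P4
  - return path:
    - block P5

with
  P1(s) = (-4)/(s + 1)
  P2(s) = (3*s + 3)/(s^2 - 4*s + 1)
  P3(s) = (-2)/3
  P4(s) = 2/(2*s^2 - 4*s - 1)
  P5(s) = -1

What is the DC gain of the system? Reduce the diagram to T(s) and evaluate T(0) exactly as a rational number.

(1) cascade P1, P2, P3 -> 8/(s^2 - 4*s + 1)
(2) collapse the loop ((P1*P2*P3) forward, P4 return) -> (16*s^2 - 32*s - 8)/(2*s^4 - 12*s^3 + 17*s^2 + 15)
(3) collapse the loop ([(P1*P2*P3)/(1+(P1*P2*P3)*P4)] forward, P5 return) -> (16*s^2 - 32*s - 8)/(2*s^4 - 12*s^3 + s^2 + 32*s + 23)
The step-3 result is T(s). Setting s = 0: T(0) = -8/23.

Hence the answer: -8/23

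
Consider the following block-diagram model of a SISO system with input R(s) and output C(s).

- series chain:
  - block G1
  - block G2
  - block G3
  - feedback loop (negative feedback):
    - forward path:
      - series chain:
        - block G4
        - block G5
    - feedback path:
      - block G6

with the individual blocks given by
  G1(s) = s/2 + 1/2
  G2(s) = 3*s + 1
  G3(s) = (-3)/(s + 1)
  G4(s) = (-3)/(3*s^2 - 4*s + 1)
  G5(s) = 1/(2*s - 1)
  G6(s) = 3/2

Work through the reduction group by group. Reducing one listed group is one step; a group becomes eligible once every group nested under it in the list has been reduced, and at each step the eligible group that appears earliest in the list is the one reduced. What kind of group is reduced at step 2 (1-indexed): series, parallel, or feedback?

Answer: feedback

Working:
Step 1. combine G4, G5 in series
Step 2. collapse the loop ((G4*G5) forward, G6 return)
Step 3. cascade G1, G2, G3, [(G4*G5)/(1+(G4*G5)*G6)]
Step 2: feedback.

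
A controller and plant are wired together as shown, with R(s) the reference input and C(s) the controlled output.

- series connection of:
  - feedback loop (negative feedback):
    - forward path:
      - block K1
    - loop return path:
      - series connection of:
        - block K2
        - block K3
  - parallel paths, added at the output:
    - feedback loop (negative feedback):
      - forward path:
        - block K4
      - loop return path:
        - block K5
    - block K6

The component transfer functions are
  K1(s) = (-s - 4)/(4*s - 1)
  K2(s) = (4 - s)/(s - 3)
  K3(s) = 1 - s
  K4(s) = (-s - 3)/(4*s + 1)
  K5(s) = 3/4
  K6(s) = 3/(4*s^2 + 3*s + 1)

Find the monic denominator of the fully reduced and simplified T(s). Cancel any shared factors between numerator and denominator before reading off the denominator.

1. cascade K2, K3: (s^2 - 5*s + 4)/(s - 3)
2. feedback reduction of K1, (K2*K3): (s^2 + s - 12)/(s^3 - 5*s^2 - 3*s + 13)
3. feedback reduction of K4, K5: (-4*s - 12)/(13*s - 5)
4. add [K4/(1+K4*K5)], K6 (parallel): (-16*s^3 - 60*s^2 - s - 27)/(52*s^3 + 19*s^2 - 2*s - 5)
5. reduce the series chain [K1/(1+K1*(K2*K3))], ([K4/(1+K4*K5)]+K6): (-16*s^5 - 76*s^4 + 131*s^3 + 692*s^2 - 15*s + 324)/(52*s^6 - 241*s^5 - 253*s^4 + 624*s^3 + 278*s^2 - 11*s - 65)
T(s) is the step-5 result (common factors already cancelled). Leading coefficient of the denominator: 52. Divide through by 52 for the monic polynomial.

Therefore the answer is s^6 - 241*s^5/52 - 253*s^4/52 + 12*s^3 + 139*s^2/26 - 11*s/52 - 5/4.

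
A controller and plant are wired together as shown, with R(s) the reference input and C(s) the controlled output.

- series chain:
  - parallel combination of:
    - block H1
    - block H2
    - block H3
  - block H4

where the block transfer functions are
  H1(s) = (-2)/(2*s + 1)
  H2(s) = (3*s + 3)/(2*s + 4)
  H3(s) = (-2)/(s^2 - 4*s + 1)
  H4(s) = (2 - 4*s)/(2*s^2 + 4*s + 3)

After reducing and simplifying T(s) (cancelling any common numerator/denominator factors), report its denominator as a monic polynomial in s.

Step 1 - sum the parallel branches H1, H2, H3, giving (6*s^4 - 19*s^3 - 27*s^2 + 5*s - 13)/(4*s^4 - 6*s^3 - 32*s^2 - 6*s + 4)
Step 2 - cascade (H1+H2+H3), H4, giving (-12*s^5 + 44*s^4 + 35*s^3 - 37*s^2 + 31*s - 13)/(4*s^6 + 2*s^5 - 38*s^4 - 79*s^3 - 56*s^2 - s + 6)
Step 2 gives the fully reduced T(s), with no common factor left to cancel. The denominator's leading coefficient is 4, so divide each of its coefficients by 4 to get the monic form.

Hence the answer: s^6 + s^5/2 - 19*s^4/2 - 79*s^3/4 - 14*s^2 - s/4 + 3/2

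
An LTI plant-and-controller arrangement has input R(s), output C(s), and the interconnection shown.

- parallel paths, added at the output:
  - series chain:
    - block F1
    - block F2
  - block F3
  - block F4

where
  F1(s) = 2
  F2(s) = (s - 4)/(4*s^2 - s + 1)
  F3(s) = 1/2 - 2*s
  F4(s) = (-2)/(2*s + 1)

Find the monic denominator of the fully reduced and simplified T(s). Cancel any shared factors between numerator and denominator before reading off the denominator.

1. multiply F1, F2 (series): (2*s - 8)/(4*s^2 - s + 1)
2. add (F1*F2), F3, F4 (parallel): (-32*s^4 - 10*s^2 - 27*s - 19)/(16*s^3 + 4*s^2 + 2*s + 2)
The result of step 2 is T(s) in lowest terms. Its denominator has leading coefficient 16; dividing the denominator through by 16 makes it monic.

Hence the answer: s^3 + s^2/4 + s/8 + 1/8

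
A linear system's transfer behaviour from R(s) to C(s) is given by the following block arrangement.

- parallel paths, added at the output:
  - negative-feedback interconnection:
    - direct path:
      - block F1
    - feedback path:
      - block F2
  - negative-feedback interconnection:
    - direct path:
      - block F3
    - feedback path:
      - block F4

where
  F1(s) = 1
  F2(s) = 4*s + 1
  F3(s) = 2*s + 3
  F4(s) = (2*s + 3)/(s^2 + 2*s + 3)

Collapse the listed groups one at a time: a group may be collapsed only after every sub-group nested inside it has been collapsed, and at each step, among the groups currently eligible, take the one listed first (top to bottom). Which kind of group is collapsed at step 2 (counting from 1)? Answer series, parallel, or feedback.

Answer: feedback

Working:
1. reduce the feedback loop with forward F1 and return F2
2. apply the feedback formula to F3, F4
3. combine [F1/(1+F1*F2)], [F3/(1+F3*F4)] in parallel
Step 2 collapses a feedback group.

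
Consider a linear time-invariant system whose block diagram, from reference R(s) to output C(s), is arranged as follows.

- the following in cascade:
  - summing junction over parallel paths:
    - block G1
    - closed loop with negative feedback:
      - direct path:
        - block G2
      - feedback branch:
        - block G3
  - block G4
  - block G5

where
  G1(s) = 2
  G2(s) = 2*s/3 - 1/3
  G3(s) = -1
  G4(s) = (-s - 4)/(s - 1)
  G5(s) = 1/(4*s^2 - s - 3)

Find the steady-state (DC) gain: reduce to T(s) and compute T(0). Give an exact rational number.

[1] close the feedback loop around G2, G3 gives (1 - 2*s)/(2*s - 4)
[2] sum the parallel branches G1, [G2/(1+G2*G3)] gives (2*s - 7)/(2*s - 4)
[3] reduce the series chain (G1+[G2/(1+G2*G3)]), G4, G5 gives (-2*s^2 - s + 28)/(8*s^4 - 26*s^3 + 16*s^2 + 14*s - 12)
The step-3 result is T(s). Setting s = 0: T(0) = 28/(-12) = -7/3.

Final answer: -7/3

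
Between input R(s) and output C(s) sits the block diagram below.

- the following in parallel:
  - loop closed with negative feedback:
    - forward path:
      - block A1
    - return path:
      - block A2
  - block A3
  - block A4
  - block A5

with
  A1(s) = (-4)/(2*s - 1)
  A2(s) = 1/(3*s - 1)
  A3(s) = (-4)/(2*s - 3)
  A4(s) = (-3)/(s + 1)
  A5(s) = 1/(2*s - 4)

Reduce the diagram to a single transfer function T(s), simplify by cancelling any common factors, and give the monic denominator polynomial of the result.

1. reduce the feedback loop with forward A1 and return A2: (4 - 12*s)/(6*s^2 - 5*s - 3)
2. add [A1/(1+A1*A2)], A3, A4, A5 (parallel): (-156*s^4 + 520*s^3 - 345*s^2 - 184*s + 117)/(24*s^5 - 80*s^4 + 26*s^3 + 112*s^2 - 54*s - 36)
The result of step 2 is T(s) in lowest terms. Its denominator has leading coefficient 24; dividing the denominator through by 24 makes it monic.

Therefore the answer is s^5 - 10*s^4/3 + 13*s^3/12 + 14*s^2/3 - 9*s/4 - 3/2.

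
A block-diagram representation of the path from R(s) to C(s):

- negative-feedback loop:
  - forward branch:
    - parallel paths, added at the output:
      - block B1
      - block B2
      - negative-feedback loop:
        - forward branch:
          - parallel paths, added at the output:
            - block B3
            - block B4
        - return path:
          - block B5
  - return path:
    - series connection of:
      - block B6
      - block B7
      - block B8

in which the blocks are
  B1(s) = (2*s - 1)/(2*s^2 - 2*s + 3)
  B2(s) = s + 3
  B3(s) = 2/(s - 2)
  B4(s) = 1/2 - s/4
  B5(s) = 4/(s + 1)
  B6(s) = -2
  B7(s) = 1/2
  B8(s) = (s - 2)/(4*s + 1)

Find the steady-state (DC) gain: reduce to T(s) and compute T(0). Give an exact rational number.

Step 1. sum the parallel branches B3, B4 gives (-s^2 + 4*s + 4)/(4*s - 8)
Step 2. feedback reduction of (B3+B4), B5 gives (-s^3 + 3*s^2 + 8*s + 4)/(12*s + 8)
Step 3. parallel reduction of B1, B2, [(B3+B4)/(1+(B3+B4)*B5)] gives (-2*s^5 + 32*s^4 + 71*s^3 + 21*s^2 + 104*s + 76)/(24*s^3 - 8*s^2 + 20*s + 24)
Step 4. reduce the series chain B6, B7, B8 gives (2 - s)/(4*s + 1)
Step 5. reduce the feedback loop with forward (B1+B2+[(B3+B4)/(1+(B3+B4)*B5)]) and return (B6*B7*B8) gives (-8*s^6 + 126*s^5 + 316*s^4 + 155*s^3 + 437*s^2 + 408*s + 76)/(2*s^6 - 36*s^5 + 89*s^4 + 113*s^3 + 10*s^2 + 248*s + 176)
That last expression is T(s); at s = 0 only the constant terms survive, so T(0) = 76/176 = 19/44.

Final answer: 19/44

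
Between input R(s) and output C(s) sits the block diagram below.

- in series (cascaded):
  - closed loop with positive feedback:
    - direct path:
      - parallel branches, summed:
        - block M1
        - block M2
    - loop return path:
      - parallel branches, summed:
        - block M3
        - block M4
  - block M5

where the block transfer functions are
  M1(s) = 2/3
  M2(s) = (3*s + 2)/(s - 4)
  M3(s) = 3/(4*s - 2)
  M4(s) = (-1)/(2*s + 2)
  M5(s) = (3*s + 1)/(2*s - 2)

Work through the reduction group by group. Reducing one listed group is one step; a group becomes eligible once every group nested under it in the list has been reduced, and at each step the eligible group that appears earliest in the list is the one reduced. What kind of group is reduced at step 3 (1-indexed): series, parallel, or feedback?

The answer is feedback.

Reasoning:
(1) sum the parallel branches M1, M2
(2) reduce the parallel group M3, M4
(3) close the feedback loop around (M1+M2), (M3+M4)
(4) series reduction of [(M1+M2)/(1-(M1+M2)*(M3+M4))], M5
Step 3 collapses a feedback group.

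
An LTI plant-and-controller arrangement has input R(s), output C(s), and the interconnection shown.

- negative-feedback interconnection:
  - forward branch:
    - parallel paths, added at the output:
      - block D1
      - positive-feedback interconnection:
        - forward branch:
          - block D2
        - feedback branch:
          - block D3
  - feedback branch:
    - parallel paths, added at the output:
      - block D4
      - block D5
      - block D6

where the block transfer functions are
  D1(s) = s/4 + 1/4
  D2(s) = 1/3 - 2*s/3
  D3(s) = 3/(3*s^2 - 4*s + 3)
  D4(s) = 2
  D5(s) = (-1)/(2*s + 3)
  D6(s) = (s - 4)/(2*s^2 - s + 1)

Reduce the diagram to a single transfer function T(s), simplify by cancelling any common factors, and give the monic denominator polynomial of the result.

Step 1: collapse the loop (D2 forward, D3 return): (-6*s^3 + 11*s^2 - 10*s + 3)/(9*s^2 - 6*s + 6)
Step 2: sum the parallel branches D1, [D2/(1-D2*D3)]: (-15*s^3 + 47*s^2 - 40*s + 18)/(36*s^2 - 24*s + 24)
Step 3: parallel reduction of D4, D5, D6: (8*s^3 + 8*s^2 - 6*s - 7)/(4*s^3 + 4*s^2 - s + 3)
Step 4: collapse the loop ((D1+[D2/(1-D2*D3)]) forward, (D4+D5+D6) return): (60*s^6 - 128*s^5 - 43*s^4 + 180*s^3 - 253*s^2 + 138*s - 54)/(120*s^6 - 400*s^5 - 194*s^4 + 389*s^3 - 283*s^2 - 76*s + 54)
That last expression is T(s), already simplified. Scaling its denominator by 1/120 (the reciprocal of the leading coefficient) yields the monic denominator.

Final answer: s^6 - 10*s^5/3 - 97*s^4/60 + 389*s^3/120 - 283*s^2/120 - 19*s/30 + 9/20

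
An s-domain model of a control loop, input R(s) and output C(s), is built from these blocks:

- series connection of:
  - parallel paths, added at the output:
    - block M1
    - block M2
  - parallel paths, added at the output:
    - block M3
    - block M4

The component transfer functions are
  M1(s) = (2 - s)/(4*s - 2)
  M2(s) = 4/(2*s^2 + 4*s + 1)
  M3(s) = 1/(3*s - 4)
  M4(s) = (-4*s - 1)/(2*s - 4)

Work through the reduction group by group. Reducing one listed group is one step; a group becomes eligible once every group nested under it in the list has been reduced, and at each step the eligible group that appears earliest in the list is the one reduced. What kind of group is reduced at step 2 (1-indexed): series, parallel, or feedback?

Answer: parallel

Working:
(1) sum the parallel branches M1, M2
(2) combine M3, M4 in parallel
(3) reduce the series chain (M1+M2), (M3+M4)
So the answer for step 2 is parallel.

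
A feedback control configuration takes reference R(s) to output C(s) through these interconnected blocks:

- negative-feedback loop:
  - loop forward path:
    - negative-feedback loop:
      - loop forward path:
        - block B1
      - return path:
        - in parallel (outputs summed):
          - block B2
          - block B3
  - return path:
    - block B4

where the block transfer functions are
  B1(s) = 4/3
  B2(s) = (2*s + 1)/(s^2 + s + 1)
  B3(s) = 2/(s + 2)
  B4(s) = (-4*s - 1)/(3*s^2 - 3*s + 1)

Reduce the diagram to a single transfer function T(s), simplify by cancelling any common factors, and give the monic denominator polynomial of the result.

(1) sum the parallel branches B2, B3, giving (4*s^2 + 7*s + 4)/(s^3 + 3*s^2 + 3*s + 2)
(2) feedback reduction of B1, (B2+B3), giving (4*s^3 + 12*s^2 + 12*s + 8)/(3*s^3 + 25*s^2 + 37*s + 22)
(3) feedback reduction of [B1/(1+B1*(B2+B3))], B4, giving (12*s^5 + 24*s^4 + 4*s^3 - 12*s + 8)/(9*s^5 + 50*s^4 - 13*s^3 - 80*s^2 - 73*s + 14)
Step 3 gives the fully reduced T(s), with no common factor left to cancel. The denominator's leading coefficient is 9, so divide each of its coefficients by 9 to get the monic form.

Therefore the answer is s^5 + 50*s^4/9 - 13*s^3/9 - 80*s^2/9 - 73*s/9 + 14/9.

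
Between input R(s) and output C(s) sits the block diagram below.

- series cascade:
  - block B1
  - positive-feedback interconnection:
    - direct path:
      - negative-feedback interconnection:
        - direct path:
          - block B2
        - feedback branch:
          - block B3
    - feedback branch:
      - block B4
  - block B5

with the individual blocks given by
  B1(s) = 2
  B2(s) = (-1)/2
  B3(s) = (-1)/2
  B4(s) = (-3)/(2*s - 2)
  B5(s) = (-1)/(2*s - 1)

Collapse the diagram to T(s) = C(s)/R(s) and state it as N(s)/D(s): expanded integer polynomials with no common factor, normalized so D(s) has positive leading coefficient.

Step 1 - feedback reduction of B2, B3: (-2)/5
Step 2 - close the feedback loop around [B2/(1+B2*B3)], B4: (2 - 2*s)/(5*s - 8)
Step 3 - cascade B1, [[B2/(1+B2*B3)]/(1-[B2/(1+B2*B3)]*B4)], B5, which is the overall transfer function T(s) = C(s)/R(s) in lowest terms

Answer: (4*s - 4)/(10*s^2 - 21*s + 8)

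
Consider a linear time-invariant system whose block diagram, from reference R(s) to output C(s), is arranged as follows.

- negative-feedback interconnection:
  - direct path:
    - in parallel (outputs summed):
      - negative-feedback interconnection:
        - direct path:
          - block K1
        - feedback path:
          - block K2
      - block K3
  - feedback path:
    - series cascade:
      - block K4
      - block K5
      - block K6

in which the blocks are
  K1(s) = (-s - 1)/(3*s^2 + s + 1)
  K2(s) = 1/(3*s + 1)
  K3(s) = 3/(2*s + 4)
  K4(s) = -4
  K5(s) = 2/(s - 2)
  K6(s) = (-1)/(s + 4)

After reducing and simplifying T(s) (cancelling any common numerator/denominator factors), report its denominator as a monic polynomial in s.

(1) collapse the loop (K1 forward, K2 return) = (-3*s^2 - 4*s - 1)/(9*s^3 + 6*s^2 + 3*s)
(2) add [K1/(1+K1*K2)], K3 (parallel) = (21*s^3 - 2*s^2 - 9*s - 4)/(18*s^4 + 48*s^3 + 30*s^2 + 12*s)
(3) series reduction of K4, K5, K6 = 8/(s^2 + 2*s - 8)
(4) reduce the feedback loop with forward ([K1/(1+K1*K2)]+K3) and return (K4*K5*K6) = (21*s^5 + 40*s^4 - 181*s^3 - 6*s^2 + 64*s + 32)/(18*s^6 + 84*s^5 - 18*s^4 - 144*s^3 - 232*s^2 - 168*s - 32)
No further cancellation is possible in the step-4 result, so that is T(s). Its denominator becomes monic after dividing by the leading coefficient 18.

Therefore the answer is s^6 + 14*s^5/3 - s^4 - 8*s^3 - 116*s^2/9 - 28*s/3 - 16/9.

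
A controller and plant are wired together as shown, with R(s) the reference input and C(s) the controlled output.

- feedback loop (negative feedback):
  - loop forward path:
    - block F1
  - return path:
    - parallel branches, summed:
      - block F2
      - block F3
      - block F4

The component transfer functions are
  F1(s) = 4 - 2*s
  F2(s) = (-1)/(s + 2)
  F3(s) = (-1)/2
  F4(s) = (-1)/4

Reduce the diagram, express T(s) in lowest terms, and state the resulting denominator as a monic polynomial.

Reducing step by step:

Step 1 - parallel reduction of F2, F3, F4: (-3*s - 10)/(4*s + 8)
Step 2 - reduce the feedback loop with forward F1 and return (F2+F3+F4): (16 - 4*s^2)/(3*s^2 + 6*s - 16)
T(s) is the step-2 result (common factors already cancelled). Leading coefficient of the denominator: 3. Divide through by 3 for the monic polynomial.

Answer: s^2 + 2*s - 16/3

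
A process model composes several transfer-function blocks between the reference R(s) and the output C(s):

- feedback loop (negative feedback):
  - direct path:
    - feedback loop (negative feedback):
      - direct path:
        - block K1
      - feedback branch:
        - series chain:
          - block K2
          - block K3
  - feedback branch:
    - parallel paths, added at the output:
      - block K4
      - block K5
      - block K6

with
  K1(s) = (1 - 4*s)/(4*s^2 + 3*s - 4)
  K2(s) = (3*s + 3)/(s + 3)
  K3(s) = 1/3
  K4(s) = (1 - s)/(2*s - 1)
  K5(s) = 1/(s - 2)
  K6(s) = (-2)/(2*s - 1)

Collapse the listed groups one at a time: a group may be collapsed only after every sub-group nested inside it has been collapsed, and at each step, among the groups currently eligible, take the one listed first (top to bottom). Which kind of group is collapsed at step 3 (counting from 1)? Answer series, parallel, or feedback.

Step 1 - cascade K2, K3
Step 2 - close the feedback loop around K1, (K2*K3)
Step 3 - parallel reduction of K4, K5, K6
Step 4 - collapse the loop ([K1/(1+K1*(K2*K3))] forward, (K4+K5+K6) return)
Step 3: parallel.

Final answer: parallel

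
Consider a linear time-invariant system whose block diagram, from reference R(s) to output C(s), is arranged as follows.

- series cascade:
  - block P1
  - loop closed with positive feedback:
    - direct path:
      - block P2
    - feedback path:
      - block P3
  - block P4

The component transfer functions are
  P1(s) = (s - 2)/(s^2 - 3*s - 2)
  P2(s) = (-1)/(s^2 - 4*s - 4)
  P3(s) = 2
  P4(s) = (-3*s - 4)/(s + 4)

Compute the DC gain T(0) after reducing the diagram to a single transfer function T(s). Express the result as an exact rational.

The answer is -1/2.

Reasoning:
1. feedback reduction of P2, P3 gives (-1)/(s^2 - 4*s - 2)
2. series reduction of P1, [P2/(1-P2*P3)], P4 gives (3*s^2 - 2*s - 8)/(s^5 - 3*s^4 - 20*s^3 + 46*s^2 + 60*s + 16)
That last expression is T(s); at s = 0 only the constant terms survive, so T(0) = -8/16 = -1/2.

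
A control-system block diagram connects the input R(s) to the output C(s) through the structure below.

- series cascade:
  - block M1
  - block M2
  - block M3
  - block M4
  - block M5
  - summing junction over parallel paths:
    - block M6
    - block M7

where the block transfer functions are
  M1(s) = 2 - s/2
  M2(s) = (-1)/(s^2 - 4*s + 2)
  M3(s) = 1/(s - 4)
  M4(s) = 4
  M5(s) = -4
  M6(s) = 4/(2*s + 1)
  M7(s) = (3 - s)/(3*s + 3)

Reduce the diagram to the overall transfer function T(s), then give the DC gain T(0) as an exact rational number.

The answer is -20.

Reasoning:
Step 1. parallel reduction of M6, M7, giving (-2*s^2 + 17*s + 15)/(6*s^2 + 9*s + 3)
Step 2. series reduction of M1, M2, M3, M4, M5, (M6+M7), giving (16*s^2 - 136*s - 120)/(6*s^4 - 15*s^3 - 21*s^2 + 6*s + 6)
The step-2 result is T(s). Setting s = 0: T(0) = -120/6 = -20.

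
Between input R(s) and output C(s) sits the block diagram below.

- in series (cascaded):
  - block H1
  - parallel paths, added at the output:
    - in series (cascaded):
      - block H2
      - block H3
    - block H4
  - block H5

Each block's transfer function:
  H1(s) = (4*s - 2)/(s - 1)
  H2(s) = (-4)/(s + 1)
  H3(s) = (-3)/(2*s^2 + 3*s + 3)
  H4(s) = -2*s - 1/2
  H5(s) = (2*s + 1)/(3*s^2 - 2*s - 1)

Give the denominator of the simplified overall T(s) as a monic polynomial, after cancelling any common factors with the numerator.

[1] series reduction of H2, H3 = 12/(2*s^3 + 5*s^2 + 6*s + 3)
[2] add (H2*H3), H4 (parallel) = (-8*s^4 - 22*s^3 - 29*s^2 - 18*s + 21)/(4*s^3 + 10*s^2 + 12*s + 6)
[3] cascade H1, ((H2*H3)+H4), H5 = (-32*s^6 - 88*s^5 - 108*s^4 - 50*s^3 + 113*s^2 + 18*s - 21)/(6*s^6 + 5*s^5 - 5*s^4 - 14*s^3 - 4*s^2 + 9*s + 3)
The result of step 3 is T(s) in lowest terms. Its denominator has leading coefficient 6; dividing the denominator through by 6 makes it monic.

Answer: s^6 + 5*s^5/6 - 5*s^4/6 - 7*s^3/3 - 2*s^2/3 + 3*s/2 + 1/2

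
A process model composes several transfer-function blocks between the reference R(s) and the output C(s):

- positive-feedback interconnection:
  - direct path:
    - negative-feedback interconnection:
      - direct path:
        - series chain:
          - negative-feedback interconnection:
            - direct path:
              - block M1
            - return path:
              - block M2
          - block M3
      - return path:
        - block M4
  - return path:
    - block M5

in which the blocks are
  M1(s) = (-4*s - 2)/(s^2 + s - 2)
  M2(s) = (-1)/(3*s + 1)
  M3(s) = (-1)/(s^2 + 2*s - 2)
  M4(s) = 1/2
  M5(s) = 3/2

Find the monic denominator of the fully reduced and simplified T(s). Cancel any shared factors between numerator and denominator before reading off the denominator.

1. collapse the loop (M1 forward, M2 return) = (-12*s^2 - 10*s - 2)/(3*s^3 + 4*s^2 - s)
2. series reduction of [M1/(1+M1*M2)], M3 = (12*s^2 + 10*s + 2)/(3*s^5 + 10*s^4 + s^3 - 10*s^2 + 2*s)
3. close the feedback loop around ([M1/(1+M1*M2)]*M3), M4 = (12*s^2 + 10*s + 2)/(3*s^5 + 10*s^4 + s^3 - 4*s^2 + 7*s + 1)
4. feedback reduction of [([M1/(1+M1*M2)]*M3)/(1+([M1/(1+M1*M2)]*M3)*M4)], M5 = (12*s^2 + 10*s + 2)/(3*s^5 + 10*s^4 + s^3 - 22*s^2 - 8*s - 2)
Step 4 gives the fully reduced T(s), with no common factor left to cancel. The denominator's leading coefficient is 3, so divide each of its coefficients by 3 to get the monic form.

Hence the answer: s^5 + 10*s^4/3 + s^3/3 - 22*s^2/3 - 8*s/3 - 2/3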